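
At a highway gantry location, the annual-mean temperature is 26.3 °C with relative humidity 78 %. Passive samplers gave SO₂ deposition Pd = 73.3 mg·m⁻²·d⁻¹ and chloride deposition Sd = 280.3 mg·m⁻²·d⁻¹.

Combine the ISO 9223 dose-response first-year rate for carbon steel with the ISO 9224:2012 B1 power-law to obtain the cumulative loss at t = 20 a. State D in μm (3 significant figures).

D(20) = 761 μm

carbon steel: temperature factor f = -0.054·(16.3) = -0.8802
  sulphur-dioxide contribution → 32.59 μm/a
  chloride contribution → 126.1 μm/a
  total first-year rate 158.7 μm/a
Power-law: D(20) = r_corr · 20^0.523
  D(20) = 158.7 × 20^0.523 = 158.7 × 4.791 = 760.5 μm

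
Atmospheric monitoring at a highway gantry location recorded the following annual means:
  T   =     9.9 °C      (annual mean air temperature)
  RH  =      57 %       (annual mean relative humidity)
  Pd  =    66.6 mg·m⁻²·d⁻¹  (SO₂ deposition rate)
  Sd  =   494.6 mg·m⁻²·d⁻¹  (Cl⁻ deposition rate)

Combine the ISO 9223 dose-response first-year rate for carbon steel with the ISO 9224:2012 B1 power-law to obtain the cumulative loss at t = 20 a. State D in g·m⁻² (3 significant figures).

carbon steel: temperature factor f = +0.150·(-0.1) = -0.0150
  sulphur-dioxide contribution → 48.39 μm/a
  chloride contribution → 46.55 μm/a
  total first-year rate 94.94 μm/a
Long-term exponent b (ISO 9224 Table 2, B1) = 0.523
  D(20) = 94.94 × 20^0.523 = 94.94 × 4.791 = 454.9 μm
  Mass loss = 454.9 μm × 7.85 g/cm³ = 3571 g·m⁻²

D(20) = 3.57e+03 g·m⁻²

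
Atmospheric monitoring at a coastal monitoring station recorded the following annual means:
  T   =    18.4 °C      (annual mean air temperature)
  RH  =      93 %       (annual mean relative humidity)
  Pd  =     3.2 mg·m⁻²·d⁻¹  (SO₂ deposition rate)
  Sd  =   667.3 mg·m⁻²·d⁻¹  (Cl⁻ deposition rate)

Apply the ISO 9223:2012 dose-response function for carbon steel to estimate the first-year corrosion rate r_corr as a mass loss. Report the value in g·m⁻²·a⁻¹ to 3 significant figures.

r_corr = 2.13e+03 g·m⁻²·a⁻¹

carbon steel: T>10 °C ⇒ hinge -0.054·(18.4−10) = -0.4536
  SO₂ term: 1.77·3.2^0.52·exp(0.02·93-0.4536) = 13.23
  Sd branch = 0.102·Sd^0.62·e^(0.033·RH+0.04·T) = 258.3 μm/a
  r_corr = 13.23 + 258.3 = 271.6 μm/a
Convert to mass loss: 271.6 μm/a × 7.85 g/cm³ = 2132 g·m⁻²·a⁻¹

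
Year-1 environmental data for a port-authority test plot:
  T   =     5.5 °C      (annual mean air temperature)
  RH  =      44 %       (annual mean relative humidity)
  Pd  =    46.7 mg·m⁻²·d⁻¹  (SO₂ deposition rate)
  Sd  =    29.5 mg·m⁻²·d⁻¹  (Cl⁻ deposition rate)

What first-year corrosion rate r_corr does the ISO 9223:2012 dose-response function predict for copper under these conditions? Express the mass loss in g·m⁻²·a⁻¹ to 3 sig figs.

r_corr = 2.44 g·m⁻²·a⁻¹

copper: T≤10 °C ⇒ hinge +0.126·(5.5−10) = -0.5670
  SO₂ term: 0.0053·46.7^0.26·exp(0.059·44-0.5670) = 0.1095
  Cl⁻ term: 0.01025·29.5^0.27·exp(0.036·44+0.049·5.5) = 0.1631
  r_corr = 0.1095 + 0.1631 = 0.2726 μm/a
Convert to mass loss: 0.2726 μm/a × 8.96 g/cm³ = 2.443 g·m⁻²·a⁻¹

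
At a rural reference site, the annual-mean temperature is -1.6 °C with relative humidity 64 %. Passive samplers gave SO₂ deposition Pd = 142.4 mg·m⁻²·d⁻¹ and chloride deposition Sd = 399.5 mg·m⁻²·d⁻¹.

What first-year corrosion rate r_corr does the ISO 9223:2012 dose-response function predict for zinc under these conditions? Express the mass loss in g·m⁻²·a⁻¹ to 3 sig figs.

zinc: T≤10 °C ⇒ hinge +0.038·(-1.6−10) = -0.4408
  Pd branch = 0.0129·Pd^0.44·e^(0.046·RH+f) = 1.397 μm/a
  Cl⁻ term: 0.0175·399.5^0.57·exp(0.008·64+0.085·-1.6) = 0.7748
  sum: 1.397 + 0.7748 → r_corr = 2.172 μm/a
Convert to mass loss: 2.172 μm/a × 7.14 g/cm³ = 15.51 g·m⁻²·a⁻¹

r_corr = 15.5 g·m⁻²·a⁻¹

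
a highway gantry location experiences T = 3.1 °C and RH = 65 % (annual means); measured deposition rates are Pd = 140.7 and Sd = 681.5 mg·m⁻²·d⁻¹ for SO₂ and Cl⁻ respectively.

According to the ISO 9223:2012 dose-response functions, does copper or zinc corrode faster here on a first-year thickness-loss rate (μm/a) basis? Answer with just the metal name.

copper: temperature factor f = +0.126·(-6.9) = -0.8694
  SO₂ term: 0.0053·140.7^0.26·exp(0.059·65-0.8694) = 0.3722
  Sd branch = 0.01025·Sd^0.27·e^(0.036·RH+0.049·T) = 0.7211 μm/a
  r_corr = 0.3722 + 0.7211 = 1.093 μm/a
zinc: f(T) = +0.038·(T−10) [T≤10 °C] = -0.2622
  Pd branch = 0.0129·Pd^0.44·e^(0.046·RH+f) = 1.74 μm/a
  Cl⁻ term: 0.0175·681.5^0.57·exp(0.008·65+0.085·3.1) = 1.579
  sum: 1.74 + 1.579 → r_corr = 3.319 μm/a
Ordering by μm/a: zinc (3.32) > copper (1.09)

zinc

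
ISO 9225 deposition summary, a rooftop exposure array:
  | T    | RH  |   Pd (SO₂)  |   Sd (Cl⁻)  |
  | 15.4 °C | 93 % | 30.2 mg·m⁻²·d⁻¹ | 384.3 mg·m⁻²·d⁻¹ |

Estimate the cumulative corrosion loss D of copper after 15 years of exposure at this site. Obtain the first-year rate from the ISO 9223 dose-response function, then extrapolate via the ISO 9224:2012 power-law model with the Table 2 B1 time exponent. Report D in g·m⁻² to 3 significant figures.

copper: T>10 °C ⇒ hinge -0.080·(15.4−10) = -0.4320
  SO₂ term: 0.0053·30.2^0.26·exp(0.059·93-0.4320) = 2.016
  Cl⁻ term: 0.01025·384.3^0.27·exp(0.036·93+0.049·15.4) = 3.093
  sum: 2.016 + 3.093 → r_corr = 5.108 μm/a
Power-law: D(15) = r_corr · 15^0.667
  D(15) = 5.108 × 15^0.667 = 5.108 × 6.088 = 31.1 μm
  Mass loss = 31.1 μm × 8.96 g/cm³ = 278.6 g·m⁻²

D(15) = 279 g·m⁻²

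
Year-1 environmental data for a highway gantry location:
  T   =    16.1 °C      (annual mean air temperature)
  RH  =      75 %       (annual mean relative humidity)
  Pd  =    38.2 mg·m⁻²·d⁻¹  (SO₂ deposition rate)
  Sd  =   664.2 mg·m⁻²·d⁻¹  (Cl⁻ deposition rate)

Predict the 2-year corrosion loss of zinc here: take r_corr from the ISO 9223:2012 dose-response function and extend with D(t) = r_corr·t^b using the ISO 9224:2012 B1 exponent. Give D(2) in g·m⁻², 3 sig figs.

D(2) = 80.3 g·m⁻²

zinc: temperature factor f = -0.071·(6.1) = -0.4331
  sulphur-dioxide contribution → 1.309 μm/a
  chloride contribution → 5.089 μm/a
  total first-year rate 6.398 μm/a
ISO 9224: D(t) = r_corr · t^b with b = 0.813 (zinc, B1)
  D(2) = 6.398 × 2^0.813 = 6.398 × 1.757 = 11.24 μm
  Mass loss = 11.24 μm × 7.14 g/cm³ = 80.26 g·m⁻²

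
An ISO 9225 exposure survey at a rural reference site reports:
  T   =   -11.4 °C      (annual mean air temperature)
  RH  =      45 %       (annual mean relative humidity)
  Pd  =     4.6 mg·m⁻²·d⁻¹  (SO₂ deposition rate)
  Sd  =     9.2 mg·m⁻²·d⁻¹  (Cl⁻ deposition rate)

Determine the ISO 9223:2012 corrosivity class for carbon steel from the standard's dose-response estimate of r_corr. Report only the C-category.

C2

carbon steel: temperature factor f = +0.150·(-21.4) = -3.2100
  sulphur-dioxide contribution → 0.3885 μm/a
  chloride contribution → 1.13 μm/a
  ⇒ r_corr(carbon steel) = 1.518 μm/a
ISO 9223 Table 2 (carbon steel): 1.3 < 1.52 ≤ 25 μm/a ⇒ C2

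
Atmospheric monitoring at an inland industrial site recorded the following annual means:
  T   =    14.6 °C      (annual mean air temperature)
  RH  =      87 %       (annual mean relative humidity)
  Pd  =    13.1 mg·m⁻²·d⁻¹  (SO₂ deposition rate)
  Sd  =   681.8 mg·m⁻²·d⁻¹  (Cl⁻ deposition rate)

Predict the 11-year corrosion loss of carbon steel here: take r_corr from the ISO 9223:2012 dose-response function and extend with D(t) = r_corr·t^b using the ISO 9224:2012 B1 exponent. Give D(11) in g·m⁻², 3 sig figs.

D(11) = 5.90e+03 g·m⁻²

carbon steel: f(T) = -0.054·(T−10) [T>10 °C] = -0.2484
  SO₂ term: 1.77·13.1^0.52·exp(0.02·87-0.2484) = 29.97
  Sd branch = 0.102·Sd^0.62·e^(0.033·RH+0.04·T) = 184.5 μm/a
  r_corr = 29.97 + 184.5 = 214.5 μm/a
ISO 9224: D(t) = r_corr · t^b with b = 0.523 (carbon steel, B1)
  D(11) = 214.5 × 11^0.523 = 214.5 × 3.505 = 751.6 μm
  Mass loss = 751.6 μm × 7.85 g/cm³ = 5900 g·m⁻²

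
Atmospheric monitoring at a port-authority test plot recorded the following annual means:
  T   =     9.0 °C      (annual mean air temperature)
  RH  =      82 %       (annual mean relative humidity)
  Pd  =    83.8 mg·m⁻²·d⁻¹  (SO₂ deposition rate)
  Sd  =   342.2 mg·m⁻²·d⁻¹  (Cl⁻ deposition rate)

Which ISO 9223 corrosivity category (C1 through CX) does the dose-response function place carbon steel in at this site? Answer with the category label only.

C5

carbon steel: T≤10 °C ⇒ hinge +0.150·(9.0−10) = -0.1500
  SO₂ term: 1.77·83.8^0.52·exp(0.02·82-0.1500) = 78.55
  Cl⁻ term: 0.102·342.2^0.62·exp(0.033·82+0.04·9.0) = 81.55
  r_corr = 78.55 + 81.55 = 160.1 μm/a
ISO 9223 Table 2 (carbon steel): 80 < 160 ≤ 200 μm/a ⇒ C5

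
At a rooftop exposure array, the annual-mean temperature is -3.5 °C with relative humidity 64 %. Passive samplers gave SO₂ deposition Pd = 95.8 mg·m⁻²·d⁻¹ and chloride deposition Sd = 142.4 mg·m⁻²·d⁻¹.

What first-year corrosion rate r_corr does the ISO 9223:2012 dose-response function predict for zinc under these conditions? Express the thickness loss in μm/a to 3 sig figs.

r_corr = 1.46 μm/a

zinc: temperature factor f = +0.038·(-13.5) = -0.5130
  Pd branch = 0.0129·Pd^0.44·e^(0.046·RH+f) = 1.092 μm/a
  Cl⁻ term: 0.0175·142.4^0.57·exp(0.008·64+0.085·-3.5) = 0.3662
  sum: 1.092 + 0.3662 → r_corr = 1.458 μm/a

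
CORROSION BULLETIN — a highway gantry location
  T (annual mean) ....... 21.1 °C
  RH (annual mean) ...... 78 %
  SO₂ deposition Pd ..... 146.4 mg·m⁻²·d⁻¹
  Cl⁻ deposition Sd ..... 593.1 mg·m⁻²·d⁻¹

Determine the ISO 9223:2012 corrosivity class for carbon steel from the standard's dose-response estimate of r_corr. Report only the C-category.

CX

carbon steel: T>10 °C ⇒ hinge -0.054·(21.1−10) = -0.5994
  SO₂ term: 1.77·146.4^0.52·exp(0.02·78-0.5994) = 61.84
  Sd branch = 0.102·Sd^0.62·e^(0.033·RH+0.04·T) = 163.1 μm/a
  sum: 61.84 + 163.1 → r_corr = 224.9 μm/a
225 μm/a falls in (200, 700] for carbon steel → category CX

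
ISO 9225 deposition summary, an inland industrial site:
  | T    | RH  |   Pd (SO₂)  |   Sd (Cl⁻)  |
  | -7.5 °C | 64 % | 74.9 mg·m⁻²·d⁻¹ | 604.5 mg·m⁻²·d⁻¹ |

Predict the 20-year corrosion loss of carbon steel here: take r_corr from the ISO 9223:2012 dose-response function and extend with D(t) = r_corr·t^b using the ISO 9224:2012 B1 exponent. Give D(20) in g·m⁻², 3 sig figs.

D(20) = 1.41e+03 g·m⁻²

carbon steel: T≤10 °C ⇒ hinge +0.150·(-7.5−10) = -2.6250
  sulphur-dioxide contribution → 4.351 μm/a
  chloride contribution → 33.11 μm/a
  ⇒ r_corr(carbon steel) = 37.46 μm/a
Power-law: D(20) = r_corr · 20^0.523
  D(20) = 37.46 × 20^0.523 = 37.46 × 4.791 = 179.5 μm
  Mass loss = 179.5 μm × 7.85 g/cm³ = 1409 g·m⁻²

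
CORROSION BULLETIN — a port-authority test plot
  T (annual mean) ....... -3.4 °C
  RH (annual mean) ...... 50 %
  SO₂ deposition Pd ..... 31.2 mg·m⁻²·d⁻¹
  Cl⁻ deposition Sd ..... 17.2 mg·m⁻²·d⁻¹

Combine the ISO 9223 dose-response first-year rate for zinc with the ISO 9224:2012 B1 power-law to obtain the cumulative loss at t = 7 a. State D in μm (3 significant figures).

D(7) = 2.19 μm

zinc: temperature factor f = +0.038·(-13.4) = -0.5092
  Pd branch = 0.0129·Pd^0.44·e^(0.046·RH+f) = 0.3514 μm/a
  Sd branch = 0.0175·Sd^0.57·e^(0.008·RH+0.085·T) = 0.09897 μm/a
  r_corr = 0.3514 + 0.09897 = 0.4503 μm/a
Long-term exponent b (ISO 9224 Table 2, B1) = 0.813
  D(7) = 0.4503 × 7^0.813 = 0.4503 × 4.865 = 2.191 μm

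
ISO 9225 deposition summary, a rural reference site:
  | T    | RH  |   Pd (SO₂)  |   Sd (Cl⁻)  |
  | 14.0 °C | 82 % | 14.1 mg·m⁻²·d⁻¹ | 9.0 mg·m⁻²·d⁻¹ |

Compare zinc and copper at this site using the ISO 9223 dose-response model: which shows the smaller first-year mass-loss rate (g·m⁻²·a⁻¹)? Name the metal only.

zinc

zinc: f(T) = -0.071·(T−10) [T>10 °C] = -0.2840
  sulphur-dioxide contribution → 1.352 μm/a
  chloride contribution → 0.3879 μm/a
  total first-year rate 1.74 μm/a
  mass loss = 1.74 μm/a × 7.14 g/cm³ = 12.42 g·m⁻²·a⁻¹
copper: f(T) = -0.080·(T−10) [T>10 °C] = -0.3200
  sulphur-dioxide contribution → 0.9665 μm/a
  chloride contribution → 0.7052 μm/a
  ⇒ r_corr(copper) = 1.672 μm/a
  mass loss = 1.672 μm/a × 8.96 g/cm³ = 14.98 g·m⁻²·a⁻¹
Ordering by g·m⁻²·a⁻¹: copper (15) > zinc (12.4)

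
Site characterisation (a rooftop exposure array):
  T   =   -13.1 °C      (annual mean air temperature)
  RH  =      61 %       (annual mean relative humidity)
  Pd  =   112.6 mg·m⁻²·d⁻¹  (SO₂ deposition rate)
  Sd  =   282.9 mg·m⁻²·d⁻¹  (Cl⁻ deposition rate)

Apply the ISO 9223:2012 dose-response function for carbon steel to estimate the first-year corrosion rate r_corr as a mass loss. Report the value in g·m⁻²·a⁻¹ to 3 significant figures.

r_corr = 135 g·m⁻²·a⁻¹

carbon steel: temperature factor f = +0.150·(-23.1) = -3.4650
  sulphur-dioxide contribution → 2.187 μm/a
  chloride contribution → 14.97 μm/a
  ⇒ r_corr(carbon steel) = 17.16 μm/a
Convert to mass loss: 17.16 μm/a × 7.85 g/cm³ = 134.7 g·m⁻²·a⁻¹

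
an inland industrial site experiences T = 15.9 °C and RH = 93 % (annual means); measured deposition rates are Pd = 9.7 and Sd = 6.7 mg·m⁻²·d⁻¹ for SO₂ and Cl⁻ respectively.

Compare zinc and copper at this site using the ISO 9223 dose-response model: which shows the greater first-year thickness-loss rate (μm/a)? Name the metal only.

zinc: T>10 °C ⇒ hinge -0.071·(15.9−10) = -0.4189
  sulphur-dioxide contribution → 1.662 μm/a
  chloride contribution → 0.4207 μm/a
  total first-year rate 2.083 μm/a
copper: T>10 °C ⇒ hinge -0.080·(15.9−10) = -0.4720
  sulphur-dioxide contribution → 1.442 μm/a
  chloride contribution → 1.062 μm/a
  ⇒ r_corr(copper) = 2.504 μm/a
Ordering by μm/a: copper (2.5) > zinc (2.08)

copper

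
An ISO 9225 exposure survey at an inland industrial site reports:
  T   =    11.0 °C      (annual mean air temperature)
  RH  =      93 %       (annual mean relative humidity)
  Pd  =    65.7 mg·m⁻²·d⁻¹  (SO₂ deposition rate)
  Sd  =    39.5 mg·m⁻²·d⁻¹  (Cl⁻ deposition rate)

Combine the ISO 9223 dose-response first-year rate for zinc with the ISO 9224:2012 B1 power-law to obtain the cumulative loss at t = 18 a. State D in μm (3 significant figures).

D(18) = 65.3 μm

zinc: T>10 °C ⇒ hinge -0.071·(11.0−10) = -0.0710
  Pd branch = 0.0129·Pd^0.44·e^(0.046·RH+f) = 5.463 μm/a
  Cl⁻ term: 0.0175·39.5^0.57·exp(0.008·93+0.085·11.0) = 0.7626
  r_corr = 5.463 + 0.7626 = 6.225 μm/a
Power-law: D(18) = r_corr · 18^0.813
  D(18) = 6.225 × 18^0.813 = 6.225 × 10.48 = 65.27 μm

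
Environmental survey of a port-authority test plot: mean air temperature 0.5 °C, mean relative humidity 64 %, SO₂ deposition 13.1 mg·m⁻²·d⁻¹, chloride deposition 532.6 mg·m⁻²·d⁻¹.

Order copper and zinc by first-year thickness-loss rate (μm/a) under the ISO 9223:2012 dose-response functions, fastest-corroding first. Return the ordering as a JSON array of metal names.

["zinc", "copper"]

copper: temperature factor f = +0.126·(-9.5) = -1.1970
  Pd branch = 0.0053·Pd^0.26·e^(0.059·RH+f) = 0.1364 μm/a
  Cl⁻ term: 0.01025·532.6^0.27·exp(0.036·64+0.049·0.5) = 0.5729
  sum: 0.1364 + 0.5729 → r_corr = 0.7093 μm/a
zinc: T≤10 °C ⇒ hinge +0.038·(0.5−10) = -0.3610
  SO₂ term: 0.0129·13.1^0.44·exp(0.046·64-0.3610) = 0.5296
  Sd branch = 0.0175·Sd^0.57·e^(0.008·RH+0.085·T) = 1.091 μm/a
  sum: 0.5296 + 1.091 → r_corr = 1.621 μm/a
Ordering by μm/a: zinc (1.62) > copper (0.709)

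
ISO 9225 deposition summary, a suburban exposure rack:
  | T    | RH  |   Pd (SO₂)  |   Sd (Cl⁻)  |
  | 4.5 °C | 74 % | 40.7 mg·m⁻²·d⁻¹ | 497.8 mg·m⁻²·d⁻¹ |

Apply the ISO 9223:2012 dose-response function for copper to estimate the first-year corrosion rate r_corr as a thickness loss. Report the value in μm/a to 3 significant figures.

copper: f(T) = +0.126·(T−10) [T≤10 °C] = -0.6930
  SO₂ term: 0.0053·40.7^0.26·exp(0.059·74-0.6930) = 0.5469
  Cl⁻ term: 0.01025·497.8^0.27·exp(0.036·74+0.049·4.5) = 0.981
  sum: 0.5469 + 0.981 → r_corr = 1.528 μm/a

r_corr = 1.53 μm/a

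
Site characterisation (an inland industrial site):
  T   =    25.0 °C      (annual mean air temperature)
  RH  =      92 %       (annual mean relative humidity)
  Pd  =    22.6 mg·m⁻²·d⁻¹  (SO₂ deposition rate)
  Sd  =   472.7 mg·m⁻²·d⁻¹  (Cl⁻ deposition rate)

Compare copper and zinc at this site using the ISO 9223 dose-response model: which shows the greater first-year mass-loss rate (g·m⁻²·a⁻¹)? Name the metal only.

zinc

copper: temperature factor f = -0.080·(15.0) = -1.2000
  SO₂ term: 0.0053·22.6^0.26·exp(0.059·92-1.2000) = 0.8176
  Cl⁻ term: 0.01025·472.7^0.27·exp(0.036·92+0.049·25.0) = 5.05
  sum: 0.8176 + 5.05 → r_corr = 5.867 μm/a
  mass loss = 5.867 μm/a × 8.96 g/cm³ = 52.57 g·m⁻²·a⁻¹
zinc: temperature factor f = -0.071·(15.0) = -1.0650
  SO₂ term: 0.0129·22.6^0.44·exp(0.046·92-1.0650) = 1.207
  Cl⁻ term: 0.0175·472.7^0.57·exp(0.008·92+0.085·25.0) = 10.23
  sum: 1.207 + 10.23 → r_corr = 11.44 μm/a
  mass loss = 11.44 μm/a × 7.14 g/cm³ = 81.69 g·m⁻²·a⁻¹
Ordering by g·m⁻²·a⁻¹: zinc (81.7) > copper (52.6)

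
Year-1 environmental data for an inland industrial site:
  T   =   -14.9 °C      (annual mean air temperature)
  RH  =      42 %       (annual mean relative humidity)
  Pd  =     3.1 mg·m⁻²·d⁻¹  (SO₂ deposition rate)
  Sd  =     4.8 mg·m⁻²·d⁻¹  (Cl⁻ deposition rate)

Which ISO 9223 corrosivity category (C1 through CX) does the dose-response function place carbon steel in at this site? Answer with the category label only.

C1

carbon steel: T≤10 °C ⇒ hinge +0.150·(-14.9−10) = -3.7350
  Pd branch = 1.77·Pd^0.52·e^(0.02·RH+f) = 0.1763 μm/a
  Sd branch = 0.102·Sd^0.62·e^(0.033·RH+0.04·T) = 0.5944 μm/a
  sum: 0.1763 + 0.5944 → r_corr = 0.7707 μm/a
0.771 μm/a falls in (0, 1.3] for carbon steel → category C1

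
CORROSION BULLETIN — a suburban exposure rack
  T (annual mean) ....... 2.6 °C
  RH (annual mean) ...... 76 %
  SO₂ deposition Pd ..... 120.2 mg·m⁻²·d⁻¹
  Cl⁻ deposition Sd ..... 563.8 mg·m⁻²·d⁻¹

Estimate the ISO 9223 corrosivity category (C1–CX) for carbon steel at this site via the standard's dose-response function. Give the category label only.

C5

carbon steel: f(T) = +0.150·(T−10) [T≤10 °C] = -1.1100
  sulphur-dioxide contribution → 32.18 μm/a
  chloride contribution → 70.58 μm/a
  ⇒ r_corr(carbon steel) = 102.8 μm/a
ISO 9223 Table 2 (carbon steel): 80 < 103 ≤ 200 μm/a ⇒ C5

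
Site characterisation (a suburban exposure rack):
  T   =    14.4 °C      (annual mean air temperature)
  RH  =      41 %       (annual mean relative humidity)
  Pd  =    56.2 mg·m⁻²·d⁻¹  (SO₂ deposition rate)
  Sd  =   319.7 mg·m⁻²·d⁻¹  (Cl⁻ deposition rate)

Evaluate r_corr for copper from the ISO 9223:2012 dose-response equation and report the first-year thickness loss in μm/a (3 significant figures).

copper: f(T) = -0.080·(T−10) [T>10 °C] = -0.3520
  Pd branch = 0.0053·Pd^0.26·e^(0.059·RH+f) = 0.1194 μm/a
  Sd branch = 0.01025·Sd^0.27·e^(0.036·RH+0.049·T) = 0.431 μm/a
  sum: 0.1194 + 0.431 → r_corr = 0.5504 μm/a

r_corr = 0.550 μm/a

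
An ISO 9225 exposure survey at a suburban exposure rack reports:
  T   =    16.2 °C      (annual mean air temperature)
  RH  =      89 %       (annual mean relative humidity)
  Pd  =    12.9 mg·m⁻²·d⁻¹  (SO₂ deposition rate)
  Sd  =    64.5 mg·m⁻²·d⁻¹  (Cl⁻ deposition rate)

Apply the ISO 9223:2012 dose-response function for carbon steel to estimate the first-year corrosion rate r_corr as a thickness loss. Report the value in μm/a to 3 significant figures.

r_corr = 77.1 μm/a

carbon steel: T>10 °C ⇒ hinge -0.054·(16.2−10) = -0.3348
  sulphur-dioxide contribution → 28.39 μm/a
  chloride contribution → 48.69 μm/a
  total first-year rate 77.08 μm/a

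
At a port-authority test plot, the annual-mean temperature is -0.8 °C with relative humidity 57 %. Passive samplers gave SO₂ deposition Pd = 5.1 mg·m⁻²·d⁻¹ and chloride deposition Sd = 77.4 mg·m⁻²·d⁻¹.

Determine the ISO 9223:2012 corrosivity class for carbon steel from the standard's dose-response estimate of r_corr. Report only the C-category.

carbon steel: temperature factor f = +0.150·(-10.8) = -1.6200
  sulphur-dioxide contribution → 2.555 μm/a
  chloride contribution → 9.608 μm/a
  total first-year rate 12.16 μm/a
Category bounds: 1.3…25 μm/a bracket r_corr ⇒ C2

C2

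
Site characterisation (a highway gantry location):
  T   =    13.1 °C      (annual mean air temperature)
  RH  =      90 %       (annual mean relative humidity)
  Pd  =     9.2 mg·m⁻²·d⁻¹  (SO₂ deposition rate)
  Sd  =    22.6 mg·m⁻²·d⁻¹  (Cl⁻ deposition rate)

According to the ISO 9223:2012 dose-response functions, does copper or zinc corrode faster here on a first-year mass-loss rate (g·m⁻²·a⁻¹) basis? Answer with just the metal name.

copper: T>10 °C ⇒ hinge -0.080·(13.1−10) = -0.2480
  Pd branch = 0.0053·Pd^0.26·e^(0.059·RH+f) = 1.49 μm/a
  Sd branch = 0.01025·Sd^0.27·e^(0.036·RH+0.049·T) = 1.154 μm/a
  r_corr = 1.49 + 1.154 = 2.644 μm/a
  mass loss = 2.644 μm/a × 8.96 g/cm³ = 23.69 g·m⁻²·a⁻¹
zinc: T>10 °C ⇒ hinge -0.071·(13.1−10) = -0.2201
  Pd branch = 0.0129·Pd^0.44·e^(0.046·RH+f) = 1.726 μm/a
  Sd branch = 0.0175·Sd^0.57·e^(0.008·RH+0.085·T) = 0.6474 μm/a
  sum: 1.726 + 0.6474 → r_corr = 2.373 μm/a
  mass loss = 2.373 μm/a × 7.14 g/cm³ = 16.95 g·m⁻²·a⁻¹
Ordering by g·m⁻²·a⁻¹: copper (23.7) > zinc (16.9)

copper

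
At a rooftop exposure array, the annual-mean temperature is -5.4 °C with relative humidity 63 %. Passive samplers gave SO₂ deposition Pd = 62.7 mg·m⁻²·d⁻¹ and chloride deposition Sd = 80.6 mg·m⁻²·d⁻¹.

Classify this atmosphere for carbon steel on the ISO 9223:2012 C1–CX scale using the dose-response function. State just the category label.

carbon steel: f(T) = +0.150·(T−10) [T≤10 °C] = -2.3100
  Pd branch = 1.77·Pd^0.52·e^(0.02·RH+f) = 5.328 μm/a
  Cl⁻ term: 0.102·80.6^0.62·exp(0.033·63+0.04·-5.4) = 9.991
  r_corr = 5.328 + 9.991 = 15.32 μm/a
15.3 μm/a falls in (1.3, 25] for carbon steel → category C2

C2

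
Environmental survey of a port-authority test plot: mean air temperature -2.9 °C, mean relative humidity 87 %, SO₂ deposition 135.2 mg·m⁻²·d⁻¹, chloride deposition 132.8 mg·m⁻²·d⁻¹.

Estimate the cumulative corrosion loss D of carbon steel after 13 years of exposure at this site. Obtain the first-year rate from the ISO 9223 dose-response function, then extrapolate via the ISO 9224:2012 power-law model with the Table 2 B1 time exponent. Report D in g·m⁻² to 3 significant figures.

carbon steel: f(T) = +0.150·(T−10) [T≤10 °C] = -1.9350
  SO₂ term: 1.77·135.2^0.52·exp(0.02·87-1.9350) = 18.68
  Sd branch = 0.102·Sd^0.62·e^(0.033·RH+0.04·T) = 33.22 μm/a
  sum: 18.68 + 33.22 → r_corr = 51.91 μm/a
ISO 9224: D(t) = r_corr · t^b with b = 0.523 (carbon steel, B1)
  D(13) = 51.91 × 13^0.523 = 51.91 × 3.825 = 198.5 μm
  Mass loss = 198.5 μm × 7.85 g/cm³ = 1558 g·m⁻²

D(13) = 1.56e+03 g·m⁻²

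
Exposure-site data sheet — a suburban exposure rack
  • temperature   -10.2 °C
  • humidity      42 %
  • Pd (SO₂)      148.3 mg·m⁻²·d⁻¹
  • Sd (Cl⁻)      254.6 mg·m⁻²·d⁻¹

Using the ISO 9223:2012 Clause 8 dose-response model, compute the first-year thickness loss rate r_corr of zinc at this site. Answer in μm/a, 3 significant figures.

zinc: T≤10 °C ⇒ hinge +0.038·(-10.2−10) = -0.7676
  sulphur-dioxide contribution → 0.3729 μm/a
  chloride contribution → 0.242 μm/a
  ⇒ r_corr(zinc) = 0.6149 μm/a

r_corr = 0.615 μm/a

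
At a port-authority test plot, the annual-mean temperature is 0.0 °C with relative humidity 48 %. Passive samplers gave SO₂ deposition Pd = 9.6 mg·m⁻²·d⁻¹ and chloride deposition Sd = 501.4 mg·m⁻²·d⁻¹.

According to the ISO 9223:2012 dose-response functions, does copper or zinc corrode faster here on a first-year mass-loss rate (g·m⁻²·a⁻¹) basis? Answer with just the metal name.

copper: f(T) = +0.126·(T−10) [T≤10 °C] = -1.2600
  SO₂ term: 0.0053·9.6^0.26·exp(0.059·48-1.2600) = 0.04596
  Sd branch = 0.01025·Sd^0.27·e^(0.036·RH+0.049·T) = 0.3092 μm/a
  r_corr = 0.04596 + 0.3092 = 0.3552 μm/a
  mass loss = 0.3552 μm/a × 8.96 g/cm³ = 3.182 g·m⁻²·a⁻¹
zinc: temperature factor f = +0.038·(-10.0) = -0.3800
  SO₂ term: 0.0129·9.6^0.44·exp(0.046·48-0.3800) = 0.2171
  Cl⁻ term: 0.0175·501.4^0.57·exp(0.008·48+0.085·0.0) = 0.889
  r_corr = 0.2171 + 0.889 = 1.106 μm/a
  mass loss = 1.106 μm/a × 7.14 g/cm³ = 7.898 g·m⁻²·a⁻¹
Ordering by g·m⁻²·a⁻¹: zinc (7.9) > copper (3.18)

zinc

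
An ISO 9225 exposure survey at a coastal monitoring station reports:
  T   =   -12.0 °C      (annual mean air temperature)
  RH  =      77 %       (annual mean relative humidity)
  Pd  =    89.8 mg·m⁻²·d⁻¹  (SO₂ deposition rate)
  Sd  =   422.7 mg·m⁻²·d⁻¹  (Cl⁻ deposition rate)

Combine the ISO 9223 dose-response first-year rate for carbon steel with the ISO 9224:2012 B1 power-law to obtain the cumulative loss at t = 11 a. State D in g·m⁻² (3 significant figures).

carbon steel: f(T) = +0.150·(T−10) [T≤10 °C] = -3.3000
  SO₂ term: 1.77·89.8^0.52·exp(0.02·77-3.3000) = 3.157
  Cl⁻ term: 0.102·422.7^0.62·exp(0.033·77+0.04·-12.0) = 34.03
  r_corr = 3.157 + 34.03 = 37.18 μm/a
Power-law: D(11) = r_corr · 11^0.523
  D(11) = 37.18 × 11^0.523 = 37.18 × 3.505 = 130.3 μm
  Mass loss = 130.3 μm × 7.85 g/cm³ = 1023 g·m⁻²

D(11) = 1.02e+03 g·m⁻²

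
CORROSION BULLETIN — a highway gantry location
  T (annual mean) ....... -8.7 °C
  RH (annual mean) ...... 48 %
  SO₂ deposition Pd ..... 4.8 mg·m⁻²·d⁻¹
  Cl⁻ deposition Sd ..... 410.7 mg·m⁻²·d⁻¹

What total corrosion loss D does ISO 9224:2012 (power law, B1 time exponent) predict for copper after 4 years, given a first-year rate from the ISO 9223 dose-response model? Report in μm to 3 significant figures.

D(4) = 0.515 μm

copper: f(T) = +0.126·(T−10) [T≤10 °C] = -2.3562
  sulphur-dioxide contribution → 0.01282 μm/a
  chloride contribution → 0.1913 μm/a
  total first-year rate 0.2041 μm/a
Power-law: D(4) = r_corr · 4^0.667
  D(4) = 0.2041 × 4^0.667 = 0.2041 × 2.521 = 0.5146 μm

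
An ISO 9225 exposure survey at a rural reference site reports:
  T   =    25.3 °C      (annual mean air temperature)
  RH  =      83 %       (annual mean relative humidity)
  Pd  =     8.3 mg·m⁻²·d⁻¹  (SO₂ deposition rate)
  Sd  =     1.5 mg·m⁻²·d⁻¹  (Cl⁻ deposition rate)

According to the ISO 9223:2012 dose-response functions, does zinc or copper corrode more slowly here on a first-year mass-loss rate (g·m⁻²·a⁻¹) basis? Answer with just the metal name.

zinc: T>10 °C ⇒ hinge -0.071·(25.3−10) = -1.0863
  SO₂ term: 0.0129·8.3^0.44·exp(0.046·83-1.0863) = 0.5027
  Sd branch = 0.0175·Sd^0.57·e^(0.008·RH+0.085·T) = 0.3679 μm/a
  r_corr = 0.5027 + 0.3679 = 0.8706 μm/a
  mass loss = 0.8706 μm/a × 7.14 g/cm³ = 6.216 g·m⁻²·a⁻¹
copper: f(T) = -0.080·(T−10) [T>10 °C] = -1.2240
  Pd branch = 0.0053·Pd^0.26·e^(0.059·RH+f) = 0.3617 μm/a
  Cl⁻ term: 0.01025·1.5^0.27·exp(0.036·83+0.049·25.3) = 0.784
  sum: 0.3617 + 0.784 → r_corr = 1.146 μm/a
  mass loss = 1.146 μm/a × 8.96 g/cm³ = 10.27 g·m⁻²·a⁻¹
Ordering by g·m⁻²·a⁻¹: copper (10.3) > zinc (6.22)

zinc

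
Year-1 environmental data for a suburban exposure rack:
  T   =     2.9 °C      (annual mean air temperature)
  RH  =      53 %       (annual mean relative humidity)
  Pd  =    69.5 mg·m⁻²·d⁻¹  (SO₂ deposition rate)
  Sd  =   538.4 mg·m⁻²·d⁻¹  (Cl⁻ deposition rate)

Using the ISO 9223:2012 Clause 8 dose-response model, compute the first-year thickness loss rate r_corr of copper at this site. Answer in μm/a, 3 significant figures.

r_corr = 0.584 μm/a

copper: temperature factor f = +0.126·(-7.1) = -0.8946
  Pd branch = 0.0053·Pd^0.26·e^(0.059·RH+f) = 0.1488 μm/a
  Cl⁻ term: 0.01025·538.4^0.27·exp(0.036·53+0.049·2.9) = 0.435
  sum: 0.1488 + 0.435 → r_corr = 0.5838 μm/a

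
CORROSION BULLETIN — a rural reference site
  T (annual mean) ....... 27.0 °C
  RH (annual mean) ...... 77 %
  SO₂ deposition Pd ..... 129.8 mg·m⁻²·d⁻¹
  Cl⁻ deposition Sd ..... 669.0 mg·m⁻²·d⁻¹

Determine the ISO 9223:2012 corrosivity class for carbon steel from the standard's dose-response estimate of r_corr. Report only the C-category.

CX

carbon steel: temperature factor f = -0.054·(17.0) = -0.9180
  SO₂ term: 1.77·129.8^0.52·exp(0.02·77-0.9180) = 41.4
  Cl⁻ term: 0.102·669.0^0.62·exp(0.033·77+0.04·27.0) = 215.3
  sum: 41.4 + 215.3 → r_corr = 256.7 μm/a
ISO 9223 Table 2 (carbon steel): 200 < 257 ≤ 700 μm/a ⇒ CX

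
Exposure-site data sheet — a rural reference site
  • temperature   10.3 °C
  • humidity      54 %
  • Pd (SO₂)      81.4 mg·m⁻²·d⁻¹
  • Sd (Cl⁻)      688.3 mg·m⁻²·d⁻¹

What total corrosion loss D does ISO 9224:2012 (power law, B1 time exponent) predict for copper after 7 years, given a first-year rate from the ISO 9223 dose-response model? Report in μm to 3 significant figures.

D(7) = 3.97 μm

copper: temperature factor f = -0.080·(0.3) = -0.0240
  Pd branch = 0.0053·Pd^0.26·e^(0.059·RH+f) = 0.3929 μm/a
  Cl⁻ term: 0.01025·688.3^0.27·exp(0.036·54+0.049·10.3) = 0.6924
  sum: 0.3929 + 0.6924 → r_corr = 1.085 μm/a
ISO 9224: D(t) = r_corr · t^b with b = 0.667 (copper, B1)
  D(7) = 1.085 × 7^0.667 = 1.085 × 3.662 = 3.974 μm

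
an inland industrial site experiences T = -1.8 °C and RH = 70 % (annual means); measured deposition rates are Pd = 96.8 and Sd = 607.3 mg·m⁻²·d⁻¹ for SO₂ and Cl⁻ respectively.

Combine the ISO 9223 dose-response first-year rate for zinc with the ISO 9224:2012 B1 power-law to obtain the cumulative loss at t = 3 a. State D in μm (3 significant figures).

zinc: T≤10 °C ⇒ hinge +0.038·(-1.8−10) = -0.4484
  Pd branch = 0.0129·Pd^0.44·e^(0.046·RH+f) = 1.542 μm/a
  Cl⁻ term: 0.0175·607.3^0.57·exp(0.008·70+0.085·-1.8) = 1.015
  sum: 1.542 + 1.015 → r_corr = 2.557 μm/a
Long-term exponent b (ISO 9224 Table 2, B1) = 0.813
  D(3) = 2.557 × 3^0.813 = 2.557 × 2.443 = 6.245 μm

D(3) = 6.25 μm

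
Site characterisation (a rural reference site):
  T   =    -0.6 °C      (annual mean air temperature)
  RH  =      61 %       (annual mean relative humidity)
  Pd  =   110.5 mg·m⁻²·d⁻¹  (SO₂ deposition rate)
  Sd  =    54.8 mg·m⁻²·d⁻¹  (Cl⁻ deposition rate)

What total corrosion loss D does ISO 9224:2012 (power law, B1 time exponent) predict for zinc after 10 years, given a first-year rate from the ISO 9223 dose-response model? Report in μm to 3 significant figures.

D(10) = 9.08 μm

zinc: T≤10 °C ⇒ hinge +0.038·(-0.6−10) = -0.4028
  Pd branch = 0.0129·Pd^0.44·e^(0.046·RH+f) = 1.131 μm/a
  Cl⁻ term: 0.0175·54.8^0.57·exp(0.008·61+0.085·-0.6) = 0.2654
  r_corr = 1.131 + 0.2654 = 1.396 μm/a
Long-term exponent b (ISO 9224 Table 2, B1) = 0.813
  D(10) = 1.396 × 10^0.813 = 1.396 × 6.501 = 9.077 μm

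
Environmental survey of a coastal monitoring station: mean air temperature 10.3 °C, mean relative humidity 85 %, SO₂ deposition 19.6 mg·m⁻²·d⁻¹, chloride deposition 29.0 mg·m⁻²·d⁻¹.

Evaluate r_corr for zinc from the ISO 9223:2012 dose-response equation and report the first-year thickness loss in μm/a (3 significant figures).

r_corr = 2.90 μm/a

zinc: temperature factor f = -0.071·(0.3) = -0.0213
  Pd branch = 0.0129·Pd^0.44·e^(0.046·RH+f) = 2.334 μm/a
  Cl⁻ term: 0.0175·29.0^0.57·exp(0.008·85+0.085·10.3) = 0.5651
  r_corr = 2.334 + 0.5651 = 2.899 μm/a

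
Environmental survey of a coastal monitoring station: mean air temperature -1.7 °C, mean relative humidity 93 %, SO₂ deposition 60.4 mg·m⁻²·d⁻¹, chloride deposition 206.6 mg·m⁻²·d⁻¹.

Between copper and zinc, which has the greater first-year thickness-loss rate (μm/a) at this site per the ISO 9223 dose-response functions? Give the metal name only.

zinc

copper: f(T) = +0.126·(T−10) [T≤10 °C] = -1.4742
  Pd branch = 0.0053·Pd^0.26·e^(0.059·RH+f) = 0.8513 μm/a
  Sd branch = 0.01025·Sd^0.27·e^(0.036·RH+0.049·T) = 1.131 μm/a
  r_corr = 0.8513 + 1.131 = 1.983 μm/a
zinc: f(T) = +0.038·(T−10) [T≤10 °C] = -0.4446
  Pd branch = 0.0129·Pd^0.44·e^(0.046·RH+f) = 3.623 μm/a
  Sd branch = 0.0175·Sd^0.57·e^(0.008·RH+0.085·T) = 0.6653 μm/a
  sum: 3.623 + 0.6653 → r_corr = 4.288 μm/a
Ordering by μm/a: zinc (4.29) > copper (1.98)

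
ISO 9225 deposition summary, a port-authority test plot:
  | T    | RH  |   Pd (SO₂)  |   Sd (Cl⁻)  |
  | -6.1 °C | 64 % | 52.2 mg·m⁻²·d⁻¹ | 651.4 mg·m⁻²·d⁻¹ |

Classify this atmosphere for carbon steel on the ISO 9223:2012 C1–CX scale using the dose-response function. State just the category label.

C3

carbon steel: temperature factor f = +0.150·(-16.1) = -2.4150
  Pd branch = 1.77·Pd^0.52·e^(0.02·RH+f) = 4.449 μm/a
  Sd branch = 0.102·Sd^0.62·e^(0.033·RH+0.04·T) = 36.68 μm/a
  r_corr = 4.449 + 36.68 = 41.13 μm/a
ISO 9223 Table 2 (carbon steel): 25 < 41.1 ≤ 50 μm/a ⇒ C3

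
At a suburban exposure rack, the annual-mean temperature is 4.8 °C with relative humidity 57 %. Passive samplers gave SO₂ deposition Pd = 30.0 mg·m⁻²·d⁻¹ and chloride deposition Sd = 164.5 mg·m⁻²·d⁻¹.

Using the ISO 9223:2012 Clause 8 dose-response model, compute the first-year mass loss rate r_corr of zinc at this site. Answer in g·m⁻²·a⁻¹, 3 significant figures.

zinc: f(T) = +0.038·(T−10) [T≤10 °C] = -0.1976
  SO₂ term: 0.0129·30.0^0.44·exp(0.046·57-0.1976) = 0.6508
  Sd branch = 0.0175·Sd^0.57·e^(0.008·RH+0.085·T) = 0.7612 μm/a
  r_corr = 0.6508 + 0.7612 = 1.412 μm/a
Convert to mass loss: 1.412 μm/a × 7.14 g/cm³ = 10.08 g·m⁻²·a⁻¹

r_corr = 10.1 g·m⁻²·a⁻¹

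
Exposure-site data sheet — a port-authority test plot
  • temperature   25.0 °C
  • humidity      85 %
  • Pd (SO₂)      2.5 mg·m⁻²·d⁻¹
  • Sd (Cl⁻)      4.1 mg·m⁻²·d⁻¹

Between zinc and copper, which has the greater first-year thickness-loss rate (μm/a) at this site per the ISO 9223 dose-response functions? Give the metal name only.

copper

zinc: temperature factor f = -0.071·(15.0) = -1.0650
  SO₂ term: 0.0129·2.5^0.44·exp(0.046·85-1.0650) = 0.3321
  Sd branch = 0.0175·Sd^0.57·e^(0.008·RH+0.085·T) = 0.6464 μm/a
  r_corr = 0.3321 + 0.6464 = 0.9785 μm/a
copper: f(T) = -0.080·(T−10) [T>10 °C] = -1.2000
  SO₂ term: 0.0053·2.5^0.26·exp(0.059·85-1.2000) = 0.3052
  Sd branch = 0.01025·Sd^0.27·e^(0.036·RH+0.049·T) = 1.089 μm/a
  sum: 0.3052 + 1.089 → r_corr = 1.394 μm/a
Ordering by μm/a: copper (1.39) > zinc (0.979)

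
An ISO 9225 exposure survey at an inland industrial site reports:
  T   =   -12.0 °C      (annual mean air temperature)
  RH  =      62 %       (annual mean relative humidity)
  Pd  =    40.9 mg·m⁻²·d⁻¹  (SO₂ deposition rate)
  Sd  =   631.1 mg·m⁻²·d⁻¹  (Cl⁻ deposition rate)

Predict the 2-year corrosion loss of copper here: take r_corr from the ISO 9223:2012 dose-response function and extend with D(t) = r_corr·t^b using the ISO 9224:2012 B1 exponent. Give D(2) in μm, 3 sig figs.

copper: temperature factor f = +0.126·(-22.0) = -2.7720
  sulphur-dioxide contribution → 0.03374 μm/a
  chloride contribution → 0.3025 μm/a
  total first-year rate 0.3362 μm/a
Long-term exponent b (ISO 9224 Table 2, B1) = 0.667
  D(2) = 0.3362 × 2^0.667 = 0.3362 × 1.588 = 0.5339 μm

D(2) = 0.534 μm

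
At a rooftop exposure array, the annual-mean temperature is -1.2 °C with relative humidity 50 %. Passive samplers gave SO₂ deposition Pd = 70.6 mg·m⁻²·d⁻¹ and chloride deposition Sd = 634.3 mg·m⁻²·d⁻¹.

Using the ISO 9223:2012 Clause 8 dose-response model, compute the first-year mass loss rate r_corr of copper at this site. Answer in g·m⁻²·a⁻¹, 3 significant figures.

r_corr = 3.66 g·m⁻²·a⁻¹

copper: T≤10 °C ⇒ hinge +0.126·(-1.2−10) = -1.4112
  Pd branch = 0.0053·Pd^0.26·e^(0.059·RH+f) = 0.07469 μm/a
  Sd branch = 0.01025·Sd^0.27·e^(0.036·RH+0.049·T) = 0.3338 μm/a
  r_corr = 0.07469 + 0.3338 = 0.4085 μm/a
Convert to mass loss: 0.4085 μm/a × 8.96 g/cm³ = 3.66 g·m⁻²·a⁻¹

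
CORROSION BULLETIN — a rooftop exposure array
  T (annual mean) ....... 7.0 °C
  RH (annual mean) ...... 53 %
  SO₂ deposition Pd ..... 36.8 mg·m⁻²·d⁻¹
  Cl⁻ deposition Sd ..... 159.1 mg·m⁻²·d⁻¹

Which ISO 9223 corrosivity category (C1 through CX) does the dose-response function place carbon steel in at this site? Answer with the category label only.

carbon steel: temperature factor f = +0.150·(-3.0) = -0.4500
  sulphur-dioxide contribution → 21.24 μm/a
  chloride contribution → 17.98 μm/a
  total first-year rate 39.22 μm/a
ISO 9223 Table 2 (carbon steel): 25 < 39.2 ≤ 50 μm/a ⇒ C3

C3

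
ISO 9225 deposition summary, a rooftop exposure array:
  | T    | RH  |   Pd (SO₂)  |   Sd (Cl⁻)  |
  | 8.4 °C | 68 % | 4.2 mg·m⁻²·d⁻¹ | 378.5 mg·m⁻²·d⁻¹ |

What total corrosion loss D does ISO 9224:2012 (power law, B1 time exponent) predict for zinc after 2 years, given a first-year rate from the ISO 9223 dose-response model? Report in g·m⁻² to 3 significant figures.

zinc: f(T) = +0.038·(T−10) [T≤10 °C] = -0.0608
  sulphur-dioxide contribution → 0.5211 μm/a
  chloride contribution → 1.815 μm/a
  ⇒ r_corr(zinc) = 2.336 μm/a
Power-law: D(2) = r_corr · 2^0.813
  D(2) = 2.336 × 2^0.813 = 2.336 × 1.757 = 4.104 μm
  Mass loss = 4.104 μm × 7.14 g/cm³ = 29.3 g·m⁻²

D(2) = 29.3 g·m⁻²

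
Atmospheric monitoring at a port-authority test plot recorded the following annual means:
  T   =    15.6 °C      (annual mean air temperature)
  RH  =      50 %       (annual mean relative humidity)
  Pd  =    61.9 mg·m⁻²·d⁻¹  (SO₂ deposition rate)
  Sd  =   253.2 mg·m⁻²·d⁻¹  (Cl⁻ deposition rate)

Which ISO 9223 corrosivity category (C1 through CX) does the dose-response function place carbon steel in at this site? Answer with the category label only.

carbon steel: T>10 °C ⇒ hinge -0.054·(15.6−10) = -0.3024
  sulphur-dioxide contribution → 30.38 μm/a
  chloride contribution → 30.64 μm/a
  ⇒ r_corr(carbon steel) = 61.03 μm/a
ISO 9223 Table 2 (carbon steel): 50 < 61 ≤ 80 μm/a ⇒ C4

C4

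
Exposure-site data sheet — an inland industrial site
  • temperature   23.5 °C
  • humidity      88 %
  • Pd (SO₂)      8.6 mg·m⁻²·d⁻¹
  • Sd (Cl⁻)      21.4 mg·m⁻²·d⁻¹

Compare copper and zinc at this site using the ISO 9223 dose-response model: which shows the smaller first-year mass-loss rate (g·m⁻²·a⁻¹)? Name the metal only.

zinc

copper: T>10 °C ⇒ hinge -0.080·(23.5−10) = -1.0800
  SO₂ term: 0.0053·8.6^0.26·exp(0.059·88-1.0800) = 0.5663
  Cl⁻ term: 0.01025·21.4^0.27·exp(0.036·88+0.049·23.5) = 1.761
  sum: 0.5663 + 1.761 → r_corr = 2.328 μm/a
  mass loss = 2.328 μm/a × 8.96 g/cm³ = 20.86 g·m⁻²·a⁻¹
zinc: f(T) = -0.071·(T−10) [T>10 °C] = -0.9585
  Pd branch = 0.0129·Pd^0.44·e^(0.046·RH+f) = 0.7303 μm/a
  Sd branch = 0.0175·Sd^0.57·e^(0.008·RH+0.085·T) = 1.495 μm/a
  sum: 0.7303 + 1.495 → r_corr = 2.225 μm/a
  mass loss = 2.225 μm/a × 7.14 g/cm³ = 15.89 g·m⁻²·a⁻¹
Ordering by g·m⁻²·a⁻¹: copper (20.9) > zinc (15.9)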